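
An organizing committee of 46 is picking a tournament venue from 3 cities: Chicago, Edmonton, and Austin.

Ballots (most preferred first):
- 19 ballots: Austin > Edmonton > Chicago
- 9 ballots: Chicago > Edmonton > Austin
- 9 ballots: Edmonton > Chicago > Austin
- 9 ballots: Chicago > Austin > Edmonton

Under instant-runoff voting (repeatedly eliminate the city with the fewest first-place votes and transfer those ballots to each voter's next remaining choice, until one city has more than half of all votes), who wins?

Chicago

Round 1: Chicago 18, Edmonton 9, Austin 19. Edmonton eliminated.
Round 2: Chicago 27, Austin 19. Chicago has a majority (≥24).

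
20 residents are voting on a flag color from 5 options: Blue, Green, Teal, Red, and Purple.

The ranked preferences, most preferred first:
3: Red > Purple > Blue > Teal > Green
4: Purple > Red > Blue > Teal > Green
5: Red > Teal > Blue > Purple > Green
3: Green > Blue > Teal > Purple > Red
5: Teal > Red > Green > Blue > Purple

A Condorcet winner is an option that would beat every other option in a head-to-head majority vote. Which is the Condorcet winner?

Red vs Blue: 17–3
Red vs Green: 17–3
Red vs Teal: 12–8
Red vs Purple: 13–7
Red beats every other option.

Red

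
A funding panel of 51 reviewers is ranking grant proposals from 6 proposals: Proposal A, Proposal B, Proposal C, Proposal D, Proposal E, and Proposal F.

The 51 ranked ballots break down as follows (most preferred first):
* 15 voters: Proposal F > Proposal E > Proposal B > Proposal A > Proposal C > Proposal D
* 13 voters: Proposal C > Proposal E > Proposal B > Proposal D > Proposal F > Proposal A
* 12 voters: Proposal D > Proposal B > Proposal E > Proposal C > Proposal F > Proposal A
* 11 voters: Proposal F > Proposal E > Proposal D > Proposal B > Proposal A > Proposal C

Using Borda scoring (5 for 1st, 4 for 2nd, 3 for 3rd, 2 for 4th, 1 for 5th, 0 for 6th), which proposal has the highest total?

Proposal E

Proposal A: 15×2 + 13×0 + 12×0 + 11×1 = 41
Proposal B: 15×3 + 13×3 + 12×4 + 11×2 = 154
Proposal C: 15×1 + 13×5 + 12×2 + 11×0 = 104
Proposal D: 15×0 + 13×2 + 12×5 + 11×3 = 119
Proposal E: 15×4 + 13×4 + 12×3 + 11×4 = 192
Proposal F: 15×5 + 13×1 + 12×1 + 11×5 = 155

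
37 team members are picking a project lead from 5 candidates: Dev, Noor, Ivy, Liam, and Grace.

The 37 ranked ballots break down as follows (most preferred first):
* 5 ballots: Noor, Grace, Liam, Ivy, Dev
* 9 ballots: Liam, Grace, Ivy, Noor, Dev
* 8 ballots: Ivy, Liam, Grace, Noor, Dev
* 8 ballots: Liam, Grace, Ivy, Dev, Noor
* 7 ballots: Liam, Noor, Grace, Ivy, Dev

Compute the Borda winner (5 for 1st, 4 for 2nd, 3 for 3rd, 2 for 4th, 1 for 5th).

Dev: 5×1 + 9×1 + 8×1 + 8×2 + 7×1 = 45
Noor: 5×5 + 9×2 + 8×2 + 8×1 + 7×4 = 95
Ivy: 5×2 + 9×3 + 8×5 + 8×3 + 7×2 = 115
Liam: 5×3 + 9×5 + 8×4 + 8×5 + 7×5 = 167
Grace: 5×4 + 9×4 + 8×3 + 8×4 + 7×3 = 133

Liam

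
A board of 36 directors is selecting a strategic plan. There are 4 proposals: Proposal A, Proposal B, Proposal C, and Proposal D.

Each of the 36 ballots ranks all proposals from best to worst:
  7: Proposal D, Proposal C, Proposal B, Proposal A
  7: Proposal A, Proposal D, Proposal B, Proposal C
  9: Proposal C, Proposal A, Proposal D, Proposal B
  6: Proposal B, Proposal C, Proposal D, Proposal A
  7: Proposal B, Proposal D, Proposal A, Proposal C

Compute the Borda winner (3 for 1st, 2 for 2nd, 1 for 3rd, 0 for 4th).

Proposal A: 7×0 + 7×3 + 9×2 + 6×0 + 7×1 = 46
Proposal B: 7×1 + 7×1 + 9×0 + 6×3 + 7×3 = 53
Proposal C: 7×2 + 7×0 + 9×3 + 6×2 + 7×0 = 53
Proposal D: 7×3 + 7×2 + 9×1 + 6×1 + 7×2 = 64

Proposal D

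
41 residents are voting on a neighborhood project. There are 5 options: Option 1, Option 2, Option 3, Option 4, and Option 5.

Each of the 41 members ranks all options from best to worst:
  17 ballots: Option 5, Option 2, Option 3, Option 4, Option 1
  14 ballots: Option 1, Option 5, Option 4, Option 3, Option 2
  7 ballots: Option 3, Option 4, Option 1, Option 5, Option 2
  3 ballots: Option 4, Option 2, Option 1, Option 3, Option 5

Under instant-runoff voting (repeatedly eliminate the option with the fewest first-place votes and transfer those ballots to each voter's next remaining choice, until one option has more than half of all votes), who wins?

Option 1

Round 1: Option 1 14, Option 2 0, Option 3 7, Option 4 3, Option 5 17. Option 2 eliminated.
Round 2: Option 1 14, Option 3 7, Option 4 3, Option 5 17. Option 4 eliminated.
Round 3: Option 1 17, Option 3 7, Option 5 17. Option 3 eliminated.
Round 4: Option 1 24, Option 5 17. Option 1 has a majority (≥21).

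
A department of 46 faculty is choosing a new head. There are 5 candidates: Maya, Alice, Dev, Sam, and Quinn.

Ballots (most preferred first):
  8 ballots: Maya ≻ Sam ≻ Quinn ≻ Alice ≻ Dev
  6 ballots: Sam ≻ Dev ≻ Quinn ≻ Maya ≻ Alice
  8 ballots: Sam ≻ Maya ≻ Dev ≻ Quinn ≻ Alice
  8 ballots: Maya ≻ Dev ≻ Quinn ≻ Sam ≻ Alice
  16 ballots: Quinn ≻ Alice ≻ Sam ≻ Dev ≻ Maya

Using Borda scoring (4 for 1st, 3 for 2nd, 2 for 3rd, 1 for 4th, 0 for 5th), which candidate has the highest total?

Sam

Maya: 8×4 + 6×1 + 8×3 + 8×4 + 16×0 = 94
Alice: 8×1 + 6×0 + 8×0 + 8×0 + 16×3 = 56
Dev: 8×0 + 6×3 + 8×2 + 8×3 + 16×1 = 74
Sam: 8×3 + 6×4 + 8×4 + 8×1 + 16×2 = 120
Quinn: 8×2 + 6×2 + 8×1 + 8×2 + 16×4 = 116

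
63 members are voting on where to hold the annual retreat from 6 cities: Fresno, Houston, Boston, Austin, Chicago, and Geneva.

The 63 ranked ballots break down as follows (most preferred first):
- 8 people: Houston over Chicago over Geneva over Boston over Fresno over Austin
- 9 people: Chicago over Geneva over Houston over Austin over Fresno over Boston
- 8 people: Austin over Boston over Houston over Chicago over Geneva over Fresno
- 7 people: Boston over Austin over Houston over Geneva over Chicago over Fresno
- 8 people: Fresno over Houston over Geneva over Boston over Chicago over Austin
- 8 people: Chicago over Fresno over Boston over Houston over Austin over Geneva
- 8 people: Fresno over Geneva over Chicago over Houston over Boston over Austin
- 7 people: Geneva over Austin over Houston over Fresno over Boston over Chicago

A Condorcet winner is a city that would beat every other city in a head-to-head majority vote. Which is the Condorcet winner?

Houston vs Fresno: 39–24
Houston vs Boston: 40–23
Houston vs Austin: 41–22
Houston vs Chicago: 38–25
Houston vs Geneva: 39–24
Houston beats every other city.

Houston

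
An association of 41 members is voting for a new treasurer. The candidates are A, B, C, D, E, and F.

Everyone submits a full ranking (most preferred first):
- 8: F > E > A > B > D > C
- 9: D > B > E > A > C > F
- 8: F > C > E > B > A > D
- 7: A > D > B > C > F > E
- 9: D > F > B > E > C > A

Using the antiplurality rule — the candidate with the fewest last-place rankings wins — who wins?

B

Last-place votes: A 9, B 0, C 8, D 8, E 7, F 9.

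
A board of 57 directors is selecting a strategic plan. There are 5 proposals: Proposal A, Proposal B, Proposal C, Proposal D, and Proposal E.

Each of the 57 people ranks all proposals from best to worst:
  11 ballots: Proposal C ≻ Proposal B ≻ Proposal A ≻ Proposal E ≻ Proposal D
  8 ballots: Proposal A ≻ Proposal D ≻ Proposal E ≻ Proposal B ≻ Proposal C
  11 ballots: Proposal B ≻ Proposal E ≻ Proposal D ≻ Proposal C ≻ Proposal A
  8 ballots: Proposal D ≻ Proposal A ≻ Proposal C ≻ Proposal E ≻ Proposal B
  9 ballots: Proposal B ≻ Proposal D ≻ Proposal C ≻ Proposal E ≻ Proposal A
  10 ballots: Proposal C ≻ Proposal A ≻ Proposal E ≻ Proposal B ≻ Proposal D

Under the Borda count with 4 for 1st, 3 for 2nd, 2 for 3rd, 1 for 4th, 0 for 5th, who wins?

Proposal B

Proposal A: 11×2 + 8×4 + 11×0 + 8×3 + 9×0 + 10×3 = 108
Proposal B: 11×3 + 8×1 + 11×4 + 8×0 + 9×4 + 10×1 = 131
Proposal C: 11×4 + 8×0 + 11×1 + 8×2 + 9×2 + 10×4 = 129
Proposal D: 11×0 + 8×3 + 11×2 + 8×4 + 9×3 + 10×0 = 105
Proposal E: 11×1 + 8×2 + 11×3 + 8×1 + 9×1 + 10×2 = 97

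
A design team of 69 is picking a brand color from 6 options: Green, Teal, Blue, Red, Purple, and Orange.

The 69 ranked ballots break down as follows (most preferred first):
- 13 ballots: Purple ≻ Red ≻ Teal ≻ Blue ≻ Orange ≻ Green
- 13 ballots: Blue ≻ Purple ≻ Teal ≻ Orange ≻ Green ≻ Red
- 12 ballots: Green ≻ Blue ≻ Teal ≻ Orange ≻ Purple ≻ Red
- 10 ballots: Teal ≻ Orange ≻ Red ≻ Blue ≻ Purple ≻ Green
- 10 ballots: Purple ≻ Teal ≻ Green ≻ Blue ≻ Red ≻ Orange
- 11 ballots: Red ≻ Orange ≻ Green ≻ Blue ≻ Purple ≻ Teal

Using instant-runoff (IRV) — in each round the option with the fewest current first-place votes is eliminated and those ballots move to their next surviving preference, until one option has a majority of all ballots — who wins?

Blue

Round 1: Green 12, Teal 10, Blue 13, Red 11, Purple 23, Orange 0. Orange eliminated.
Round 2: Green 12, Teal 10, Blue 13, Red 11, Purple 23. Teal eliminated.
Round 3: Green 12, Blue 13, Red 21, Purple 23. Green eliminated.
Round 4: Blue 25, Red 21, Purple 23. Red eliminated.
Round 5: Blue 46, Purple 23. Blue has a majority (≥35).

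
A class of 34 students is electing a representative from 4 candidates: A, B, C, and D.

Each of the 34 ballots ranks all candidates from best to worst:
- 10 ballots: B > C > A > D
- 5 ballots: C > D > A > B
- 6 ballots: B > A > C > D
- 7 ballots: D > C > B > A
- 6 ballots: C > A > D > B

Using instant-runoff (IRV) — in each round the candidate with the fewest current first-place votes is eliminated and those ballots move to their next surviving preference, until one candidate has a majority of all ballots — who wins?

Round 1: A 0, B 16, C 11, D 7. A eliminated.
Round 2: B 16, C 11, D 7. D eliminated.
Round 3: B 16, C 18. C has a majority (≥18).

C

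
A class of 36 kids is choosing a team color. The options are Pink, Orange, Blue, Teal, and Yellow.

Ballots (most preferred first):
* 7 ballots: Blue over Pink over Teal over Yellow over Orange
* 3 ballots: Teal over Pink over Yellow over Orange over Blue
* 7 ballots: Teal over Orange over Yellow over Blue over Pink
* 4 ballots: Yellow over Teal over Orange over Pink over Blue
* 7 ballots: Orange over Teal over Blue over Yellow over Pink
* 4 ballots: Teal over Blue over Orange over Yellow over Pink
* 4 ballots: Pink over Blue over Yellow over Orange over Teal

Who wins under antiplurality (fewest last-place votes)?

Last-place votes: Pink 18, Orange 7, Blue 7, Teal 4, Yellow 0.

Yellow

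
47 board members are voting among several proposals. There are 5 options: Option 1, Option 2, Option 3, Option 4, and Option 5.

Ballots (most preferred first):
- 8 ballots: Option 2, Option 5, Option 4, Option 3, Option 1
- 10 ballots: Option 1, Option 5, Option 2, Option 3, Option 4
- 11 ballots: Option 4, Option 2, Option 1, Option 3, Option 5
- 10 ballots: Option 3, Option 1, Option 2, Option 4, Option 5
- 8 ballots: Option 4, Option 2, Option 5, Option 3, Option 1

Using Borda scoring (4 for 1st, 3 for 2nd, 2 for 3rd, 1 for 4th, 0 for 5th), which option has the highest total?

Option 2

Option 1: 8×0 + 10×4 + 11×2 + 10×3 + 8×0 = 92
Option 2: 8×4 + 10×2 + 11×3 + 10×2 + 8×3 = 129
Option 3: 8×1 + 10×1 + 11×1 + 10×4 + 8×1 = 77
Option 4: 8×2 + 10×0 + 11×4 + 10×1 + 8×4 = 102
Option 5: 8×3 + 10×3 + 11×0 + 10×0 + 8×2 = 70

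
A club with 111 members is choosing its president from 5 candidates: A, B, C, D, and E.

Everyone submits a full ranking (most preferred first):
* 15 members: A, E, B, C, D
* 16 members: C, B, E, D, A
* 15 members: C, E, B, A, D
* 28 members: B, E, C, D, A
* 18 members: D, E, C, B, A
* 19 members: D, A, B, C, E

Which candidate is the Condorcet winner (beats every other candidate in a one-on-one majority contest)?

B

B vs A: 77–34
B vs C: 62–49
B vs D: 74–37
B vs E: 63–48
B beats every other candidate.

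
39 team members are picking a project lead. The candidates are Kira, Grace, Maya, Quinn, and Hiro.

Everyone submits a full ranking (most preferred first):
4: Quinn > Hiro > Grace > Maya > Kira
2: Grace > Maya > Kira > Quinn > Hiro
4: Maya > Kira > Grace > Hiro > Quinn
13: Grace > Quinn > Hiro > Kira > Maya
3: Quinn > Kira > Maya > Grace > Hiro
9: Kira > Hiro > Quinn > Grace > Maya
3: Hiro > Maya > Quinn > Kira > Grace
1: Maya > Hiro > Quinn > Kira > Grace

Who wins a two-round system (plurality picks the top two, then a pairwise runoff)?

Kira

Round 1 first-place votes: Kira 9, Grace 15, Maya 5, Quinn 7, Hiro 3. Grace and Kira advance.
Runoff: Grace is ranked above Kira on 19 ballots, Kira above Grace on 20.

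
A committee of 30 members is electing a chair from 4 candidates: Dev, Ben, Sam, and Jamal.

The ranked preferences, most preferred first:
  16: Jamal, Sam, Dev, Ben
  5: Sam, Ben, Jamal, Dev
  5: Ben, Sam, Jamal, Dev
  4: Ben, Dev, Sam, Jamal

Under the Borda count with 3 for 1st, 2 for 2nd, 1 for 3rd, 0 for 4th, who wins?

Dev: 16×1 + 5×0 + 5×0 + 4×2 = 24
Ben: 16×0 + 5×2 + 5×3 + 4×3 = 37
Sam: 16×2 + 5×3 + 5×2 + 4×1 = 61
Jamal: 16×3 + 5×1 + 5×1 + 4×0 = 58

Sam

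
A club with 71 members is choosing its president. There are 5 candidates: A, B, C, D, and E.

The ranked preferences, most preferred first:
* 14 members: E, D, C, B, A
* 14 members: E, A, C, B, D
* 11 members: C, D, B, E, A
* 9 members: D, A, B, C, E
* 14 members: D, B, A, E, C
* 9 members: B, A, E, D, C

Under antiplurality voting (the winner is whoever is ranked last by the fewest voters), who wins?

B

Last-place votes: A 25, B 0, C 23, D 14, E 9.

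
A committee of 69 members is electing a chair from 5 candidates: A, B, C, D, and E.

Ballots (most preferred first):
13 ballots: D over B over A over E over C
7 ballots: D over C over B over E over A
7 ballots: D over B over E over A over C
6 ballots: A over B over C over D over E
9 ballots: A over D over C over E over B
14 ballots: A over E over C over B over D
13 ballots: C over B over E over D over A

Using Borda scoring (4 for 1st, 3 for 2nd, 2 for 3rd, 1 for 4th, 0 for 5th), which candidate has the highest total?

A: 13×2 + 7×0 + 7×1 + 6×4 + 9×4 + 14×4 + 13×0 = 149
B: 13×3 + 7×2 + 7×3 + 6×3 + 9×0 + 14×1 + 13×3 = 145
C: 13×0 + 7×3 + 7×0 + 6×2 + 9×2 + 14×2 + 13×4 = 131
D: 13×4 + 7×4 + 7×4 + 6×1 + 9×3 + 14×0 + 13×1 = 154
E: 13×1 + 7×1 + 7×2 + 6×0 + 9×1 + 14×3 + 13×2 = 111

D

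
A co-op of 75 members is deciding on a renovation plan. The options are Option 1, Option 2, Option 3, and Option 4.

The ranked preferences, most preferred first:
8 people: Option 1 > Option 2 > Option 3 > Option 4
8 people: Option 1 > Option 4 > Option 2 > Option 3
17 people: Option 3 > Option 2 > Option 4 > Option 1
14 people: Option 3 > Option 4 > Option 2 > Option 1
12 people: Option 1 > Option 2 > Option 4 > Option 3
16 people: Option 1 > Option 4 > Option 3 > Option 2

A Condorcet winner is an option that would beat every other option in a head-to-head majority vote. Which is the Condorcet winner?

Option 1 vs Option 2: 44–31
Option 1 vs Option 3: 44–31
Option 1 vs Option 4: 44–31
Option 1 beats every other option.

Option 1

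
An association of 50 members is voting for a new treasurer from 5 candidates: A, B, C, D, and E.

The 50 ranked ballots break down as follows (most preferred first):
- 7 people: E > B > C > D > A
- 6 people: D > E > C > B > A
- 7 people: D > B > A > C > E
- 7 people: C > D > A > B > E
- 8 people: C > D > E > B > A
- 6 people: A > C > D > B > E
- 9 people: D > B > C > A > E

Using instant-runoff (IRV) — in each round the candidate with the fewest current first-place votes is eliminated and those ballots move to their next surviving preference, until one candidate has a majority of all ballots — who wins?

C

Round 1: A 6, B 0, C 15, D 22, E 7. B eliminated.
Round 2: A 6, C 15, D 22, E 7. A eliminated.
Round 3: C 21, D 22, E 7. E eliminated.
Round 4: C 28, D 22. C has a majority (≥26).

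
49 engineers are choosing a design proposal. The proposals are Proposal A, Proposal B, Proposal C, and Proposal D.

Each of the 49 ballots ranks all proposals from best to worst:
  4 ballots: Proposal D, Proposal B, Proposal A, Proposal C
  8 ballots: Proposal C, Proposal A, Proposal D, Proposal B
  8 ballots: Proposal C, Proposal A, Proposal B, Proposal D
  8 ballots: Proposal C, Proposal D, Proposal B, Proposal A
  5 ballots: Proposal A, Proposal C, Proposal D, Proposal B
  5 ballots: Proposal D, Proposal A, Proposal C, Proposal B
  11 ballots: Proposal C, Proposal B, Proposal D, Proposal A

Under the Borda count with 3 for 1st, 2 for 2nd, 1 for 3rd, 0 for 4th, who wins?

Proposal C

Proposal A: 4×1 + 8×2 + 8×2 + 8×0 + 5×3 + 5×2 + 11×0 = 61
Proposal B: 4×2 + 8×0 + 8×1 + 8×1 + 5×0 + 5×0 + 11×2 = 46
Proposal C: 4×0 + 8×3 + 8×3 + 8×3 + 5×2 + 5×1 + 11×3 = 120
Proposal D: 4×3 + 8×1 + 8×0 + 8×2 + 5×1 + 5×3 + 11×1 = 67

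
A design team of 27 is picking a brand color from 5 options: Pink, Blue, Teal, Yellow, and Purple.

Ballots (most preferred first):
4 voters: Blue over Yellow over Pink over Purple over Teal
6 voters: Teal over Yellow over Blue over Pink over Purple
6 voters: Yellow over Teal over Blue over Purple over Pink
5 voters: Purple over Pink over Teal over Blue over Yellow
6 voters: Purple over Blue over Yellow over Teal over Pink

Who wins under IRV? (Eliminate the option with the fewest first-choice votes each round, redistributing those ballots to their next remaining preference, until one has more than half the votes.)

Round 1: Pink 0, Blue 4, Teal 6, Yellow 6, Purple 11. Pink eliminated.
Round 2: Blue 4, Teal 6, Yellow 6, Purple 11. Blue eliminated.
Round 3: Teal 6, Yellow 10, Purple 11. Teal eliminated.
Round 4: Yellow 16, Purple 11. Yellow has a majority (≥14).

Yellow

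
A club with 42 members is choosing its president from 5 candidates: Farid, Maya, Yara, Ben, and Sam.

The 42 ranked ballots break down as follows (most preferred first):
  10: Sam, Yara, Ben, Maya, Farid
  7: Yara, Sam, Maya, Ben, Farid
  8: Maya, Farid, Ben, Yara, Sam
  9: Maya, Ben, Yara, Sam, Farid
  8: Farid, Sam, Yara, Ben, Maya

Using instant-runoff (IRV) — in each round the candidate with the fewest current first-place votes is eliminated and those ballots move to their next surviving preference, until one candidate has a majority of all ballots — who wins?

Sam

Round 1: Farid 8, Maya 17, Yara 7, Ben 0, Sam 10. Ben eliminated.
Round 2: Farid 8, Maya 17, Yara 7, Sam 10. Yara eliminated.
Round 3: Farid 8, Maya 17, Sam 17. Farid eliminated.
Round 4: Maya 17, Sam 25. Sam has a majority (≥22).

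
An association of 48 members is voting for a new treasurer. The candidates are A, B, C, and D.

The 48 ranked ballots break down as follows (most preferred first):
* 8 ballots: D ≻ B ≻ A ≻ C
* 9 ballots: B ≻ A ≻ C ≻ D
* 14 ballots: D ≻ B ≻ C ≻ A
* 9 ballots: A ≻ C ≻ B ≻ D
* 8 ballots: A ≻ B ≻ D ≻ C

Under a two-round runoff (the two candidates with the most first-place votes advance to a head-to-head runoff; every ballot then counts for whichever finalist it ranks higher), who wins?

A

Round 1 first-place votes: A 17, B 9, C 0, D 22. D and A advance.
Runoff: D is ranked above A on 22 ballots, A above D on 26.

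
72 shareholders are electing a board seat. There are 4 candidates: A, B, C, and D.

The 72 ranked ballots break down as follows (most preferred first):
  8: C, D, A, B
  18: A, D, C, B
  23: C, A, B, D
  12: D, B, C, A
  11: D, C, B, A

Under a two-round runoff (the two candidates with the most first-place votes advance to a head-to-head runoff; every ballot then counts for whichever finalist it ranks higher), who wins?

Round 1 first-place votes: A 18, B 0, C 31, D 23. C and D advance.
Runoff: C is ranked above D on 31 ballots, D above C on 41.

D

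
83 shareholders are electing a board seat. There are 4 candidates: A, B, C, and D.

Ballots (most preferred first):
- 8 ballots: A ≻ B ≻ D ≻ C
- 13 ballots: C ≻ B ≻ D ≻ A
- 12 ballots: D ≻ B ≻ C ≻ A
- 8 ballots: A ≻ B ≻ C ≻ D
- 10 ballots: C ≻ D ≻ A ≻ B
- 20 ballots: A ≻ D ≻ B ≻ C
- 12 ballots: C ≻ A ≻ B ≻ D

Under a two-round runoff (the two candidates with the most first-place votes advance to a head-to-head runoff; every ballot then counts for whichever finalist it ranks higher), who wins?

Round 1 first-place votes: A 36, B 0, C 35, D 12. A and C advance.
Runoff: A is ranked above C on 36 ballots, C above A on 47.

C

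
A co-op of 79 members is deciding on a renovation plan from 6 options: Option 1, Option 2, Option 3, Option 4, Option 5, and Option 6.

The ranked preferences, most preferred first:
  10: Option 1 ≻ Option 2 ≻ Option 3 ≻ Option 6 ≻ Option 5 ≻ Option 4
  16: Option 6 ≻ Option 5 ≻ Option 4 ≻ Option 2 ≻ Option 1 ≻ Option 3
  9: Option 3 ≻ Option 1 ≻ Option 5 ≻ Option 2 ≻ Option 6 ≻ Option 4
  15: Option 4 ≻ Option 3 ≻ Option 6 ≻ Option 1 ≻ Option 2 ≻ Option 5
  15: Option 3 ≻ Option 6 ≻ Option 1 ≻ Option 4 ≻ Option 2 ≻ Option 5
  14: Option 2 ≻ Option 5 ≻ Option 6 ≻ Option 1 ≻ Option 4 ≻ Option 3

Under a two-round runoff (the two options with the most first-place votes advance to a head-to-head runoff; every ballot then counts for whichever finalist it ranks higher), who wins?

Round 1 first-place votes: Option 1 10, Option 2 14, Option 3 24, Option 4 15, Option 5 0, Option 6 16. Option 3 and Option 6 advance.
Runoff: Option 3 is ranked above Option 6 on 49 ballots, Option 6 above Option 3 on 30.

Option 3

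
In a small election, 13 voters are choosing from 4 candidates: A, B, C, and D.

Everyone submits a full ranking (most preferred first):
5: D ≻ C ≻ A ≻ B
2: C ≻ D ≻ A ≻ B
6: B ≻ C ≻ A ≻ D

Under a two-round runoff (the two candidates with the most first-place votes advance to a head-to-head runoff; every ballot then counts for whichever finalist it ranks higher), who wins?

Round 1 first-place votes: A 0, B 6, C 2, D 5. B and D advance.
Runoff: B is ranked above D on 6 ballots, D above B on 7.

D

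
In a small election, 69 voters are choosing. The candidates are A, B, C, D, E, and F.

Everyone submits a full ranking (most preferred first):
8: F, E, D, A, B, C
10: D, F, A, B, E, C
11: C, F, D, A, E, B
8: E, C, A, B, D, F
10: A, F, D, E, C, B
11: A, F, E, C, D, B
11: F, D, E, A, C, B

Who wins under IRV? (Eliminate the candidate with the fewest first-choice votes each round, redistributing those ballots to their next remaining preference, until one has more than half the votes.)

F

Round 1: A 21, B 0, C 11, D 10, E 8, F 19. B eliminated.
Round 2: A 21, C 11, D 10, E 8, F 19. E eliminated.
Round 3: A 21, C 19, D 10, F 19. D eliminated.
Round 4: A 21, C 19, F 29. C eliminated.
Round 5: A 29, F 40. F has a majority (≥35).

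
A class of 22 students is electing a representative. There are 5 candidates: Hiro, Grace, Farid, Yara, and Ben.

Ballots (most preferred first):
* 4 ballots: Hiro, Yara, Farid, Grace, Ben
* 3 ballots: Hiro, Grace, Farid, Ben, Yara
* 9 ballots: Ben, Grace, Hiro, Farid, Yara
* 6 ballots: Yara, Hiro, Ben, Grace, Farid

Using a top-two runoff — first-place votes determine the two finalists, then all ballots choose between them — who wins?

Hiro

Round 1 first-place votes: Hiro 7, Grace 0, Farid 0, Yara 6, Ben 9. Ben and Hiro advance.
Runoff: Ben is ranked above Hiro on 9 ballots, Hiro above Ben on 13.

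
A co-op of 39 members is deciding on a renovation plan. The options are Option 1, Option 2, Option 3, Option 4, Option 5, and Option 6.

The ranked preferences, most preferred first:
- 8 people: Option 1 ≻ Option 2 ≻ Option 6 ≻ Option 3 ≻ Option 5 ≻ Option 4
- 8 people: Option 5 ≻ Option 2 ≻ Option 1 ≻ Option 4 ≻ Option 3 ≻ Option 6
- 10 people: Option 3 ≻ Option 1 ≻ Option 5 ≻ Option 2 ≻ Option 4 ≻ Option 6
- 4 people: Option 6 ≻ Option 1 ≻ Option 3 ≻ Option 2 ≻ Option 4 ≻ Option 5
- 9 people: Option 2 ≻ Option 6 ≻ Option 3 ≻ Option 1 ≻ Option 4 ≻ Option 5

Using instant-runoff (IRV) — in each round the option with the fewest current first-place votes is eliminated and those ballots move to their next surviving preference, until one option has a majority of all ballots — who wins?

Round 1: Option 1 8, Option 2 9, Option 3 10, Option 4 0, Option 5 8, Option 6 4. Option 4 eliminated.
Round 2: Option 1 8, Option 2 9, Option 3 10, Option 5 8, Option 6 4. Option 6 eliminated.
Round 3: Option 1 12, Option 2 9, Option 3 10, Option 5 8. Option 5 eliminated.
Round 4: Option 1 12, Option 2 17, Option 3 10. Option 3 eliminated.
Round 5: Option 1 22, Option 2 17. Option 1 has a majority (≥20).

Option 1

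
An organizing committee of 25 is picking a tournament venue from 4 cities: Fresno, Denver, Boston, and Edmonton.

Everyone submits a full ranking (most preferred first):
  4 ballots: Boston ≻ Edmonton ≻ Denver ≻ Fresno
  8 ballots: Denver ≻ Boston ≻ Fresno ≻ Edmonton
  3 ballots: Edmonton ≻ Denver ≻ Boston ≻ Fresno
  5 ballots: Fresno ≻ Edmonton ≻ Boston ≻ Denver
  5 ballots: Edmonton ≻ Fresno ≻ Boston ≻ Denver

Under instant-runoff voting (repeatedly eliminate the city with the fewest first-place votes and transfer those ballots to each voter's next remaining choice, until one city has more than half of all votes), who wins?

Edmonton

Round 1: Fresno 5, Denver 8, Boston 4, Edmonton 8. Boston eliminated.
Round 2: Fresno 5, Denver 8, Edmonton 12. Fresno eliminated.
Round 3: Denver 8, Edmonton 17. Edmonton has a majority (≥13).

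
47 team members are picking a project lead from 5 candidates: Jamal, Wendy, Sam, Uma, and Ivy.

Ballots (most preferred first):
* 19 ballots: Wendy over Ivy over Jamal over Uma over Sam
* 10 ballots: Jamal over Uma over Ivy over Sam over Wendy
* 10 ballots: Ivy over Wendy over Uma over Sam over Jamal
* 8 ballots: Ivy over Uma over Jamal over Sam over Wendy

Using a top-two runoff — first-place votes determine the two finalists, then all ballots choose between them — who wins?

Ivy

Round 1 first-place votes: Jamal 10, Wendy 19, Sam 0, Uma 0, Ivy 18. Wendy and Ivy advance.
Runoff: Wendy is ranked above Ivy on 19 ballots, Ivy above Wendy on 28.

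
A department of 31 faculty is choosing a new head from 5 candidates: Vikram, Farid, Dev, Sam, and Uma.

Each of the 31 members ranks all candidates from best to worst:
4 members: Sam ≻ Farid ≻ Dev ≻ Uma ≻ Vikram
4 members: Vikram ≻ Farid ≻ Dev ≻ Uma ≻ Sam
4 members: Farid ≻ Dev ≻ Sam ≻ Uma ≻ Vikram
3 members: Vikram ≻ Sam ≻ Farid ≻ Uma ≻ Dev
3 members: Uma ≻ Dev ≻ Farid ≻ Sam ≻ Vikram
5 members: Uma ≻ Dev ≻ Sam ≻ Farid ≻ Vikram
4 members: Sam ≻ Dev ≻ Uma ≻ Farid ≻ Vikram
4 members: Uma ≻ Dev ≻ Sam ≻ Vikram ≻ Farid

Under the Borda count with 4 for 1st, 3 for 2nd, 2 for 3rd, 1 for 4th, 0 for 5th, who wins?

Vikram: 4×0 + 4×4 + 4×0 + 3×4 + 3×0 + 5×0 + 4×0 + 4×1 = 32
Farid: 4×3 + 4×3 + 4×4 + 3×2 + 3×2 + 5×1 + 4×1 + 4×0 = 61
Dev: 4×2 + 4×2 + 4×3 + 3×0 + 3×3 + 5×3 + 4×3 + 4×3 = 76
Sam: 4×4 + 4×0 + 4×2 + 3×3 + 3×1 + 5×2 + 4×4 + 4×2 = 70
Uma: 4×1 + 4×1 + 4×1 + 3×1 + 3×4 + 5×4 + 4×2 + 4×4 = 71

Dev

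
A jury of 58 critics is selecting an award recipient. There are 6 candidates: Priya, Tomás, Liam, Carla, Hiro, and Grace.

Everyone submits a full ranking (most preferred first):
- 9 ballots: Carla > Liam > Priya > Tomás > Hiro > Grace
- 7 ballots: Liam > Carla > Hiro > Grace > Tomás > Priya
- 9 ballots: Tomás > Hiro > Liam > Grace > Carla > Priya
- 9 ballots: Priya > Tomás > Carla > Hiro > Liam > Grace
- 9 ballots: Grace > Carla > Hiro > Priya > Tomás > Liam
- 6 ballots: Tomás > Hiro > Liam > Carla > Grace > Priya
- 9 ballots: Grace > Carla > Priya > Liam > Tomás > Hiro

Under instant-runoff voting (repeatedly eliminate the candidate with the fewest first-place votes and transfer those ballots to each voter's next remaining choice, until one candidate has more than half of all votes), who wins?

Tomás

Round 1: Priya 9, Tomás 15, Liam 7, Carla 9, Hiro 0, Grace 18. Hiro eliminated.
Round 2: Priya 9, Tomás 15, Liam 7, Carla 9, Grace 18. Liam eliminated.
Round 3: Priya 9, Tomás 15, Carla 16, Grace 18. Priya eliminated.
Round 4: Tomás 24, Carla 16, Grace 18. Carla eliminated.
Round 5: Tomás 33, Grace 25. Tomás has a majority (≥30).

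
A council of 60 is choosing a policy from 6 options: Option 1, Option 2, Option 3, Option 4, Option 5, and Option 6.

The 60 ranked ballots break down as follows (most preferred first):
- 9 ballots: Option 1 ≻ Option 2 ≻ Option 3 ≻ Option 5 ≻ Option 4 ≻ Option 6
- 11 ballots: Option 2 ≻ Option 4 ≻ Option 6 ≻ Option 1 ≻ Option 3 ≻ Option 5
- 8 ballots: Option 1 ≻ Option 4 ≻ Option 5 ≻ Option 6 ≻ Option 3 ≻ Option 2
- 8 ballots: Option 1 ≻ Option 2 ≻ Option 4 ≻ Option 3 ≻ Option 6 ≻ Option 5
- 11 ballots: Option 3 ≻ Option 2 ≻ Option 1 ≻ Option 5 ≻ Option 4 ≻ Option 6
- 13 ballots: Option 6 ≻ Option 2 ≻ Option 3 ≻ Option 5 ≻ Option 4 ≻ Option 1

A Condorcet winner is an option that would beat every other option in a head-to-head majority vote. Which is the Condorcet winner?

Option 2

Option 2 vs Option 1: 35–25
Option 2 vs Option 3: 41–19
Option 2 vs Option 4: 52–8
Option 2 vs Option 5: 52–8
Option 2 vs Option 6: 39–21
Option 2 beats every other option.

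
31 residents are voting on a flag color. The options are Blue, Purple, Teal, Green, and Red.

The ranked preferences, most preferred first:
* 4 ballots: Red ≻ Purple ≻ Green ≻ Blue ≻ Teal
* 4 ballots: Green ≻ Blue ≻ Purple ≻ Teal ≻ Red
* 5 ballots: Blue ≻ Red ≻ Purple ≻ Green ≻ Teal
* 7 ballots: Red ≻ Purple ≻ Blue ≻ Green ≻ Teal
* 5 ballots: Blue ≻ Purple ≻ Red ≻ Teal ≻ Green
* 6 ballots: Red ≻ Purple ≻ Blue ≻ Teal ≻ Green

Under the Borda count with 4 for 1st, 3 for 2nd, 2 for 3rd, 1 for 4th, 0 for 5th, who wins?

Blue: 4×1 + 4×3 + 5×4 + 7×2 + 5×4 + 6×2 = 82
Purple: 4×3 + 4×2 + 5×2 + 7×3 + 5×3 + 6×3 = 84
Teal: 4×0 + 4×1 + 5×0 + 7×0 + 5×1 + 6×1 = 15
Green: 4×2 + 4×4 + 5×1 + 7×1 + 5×0 + 6×0 = 36
Red: 4×4 + 4×0 + 5×3 + 7×4 + 5×2 + 6×4 = 93

Red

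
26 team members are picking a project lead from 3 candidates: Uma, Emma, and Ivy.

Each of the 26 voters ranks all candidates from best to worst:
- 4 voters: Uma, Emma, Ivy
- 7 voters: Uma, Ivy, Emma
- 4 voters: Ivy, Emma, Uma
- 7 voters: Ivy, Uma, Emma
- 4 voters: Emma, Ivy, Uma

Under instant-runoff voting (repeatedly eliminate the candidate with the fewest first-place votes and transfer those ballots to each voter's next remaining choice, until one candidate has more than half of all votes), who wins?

Ivy

Round 1: Uma 11, Emma 4, Ivy 11. Emma eliminated.
Round 2: Uma 11, Ivy 15. Ivy has a majority (≥14).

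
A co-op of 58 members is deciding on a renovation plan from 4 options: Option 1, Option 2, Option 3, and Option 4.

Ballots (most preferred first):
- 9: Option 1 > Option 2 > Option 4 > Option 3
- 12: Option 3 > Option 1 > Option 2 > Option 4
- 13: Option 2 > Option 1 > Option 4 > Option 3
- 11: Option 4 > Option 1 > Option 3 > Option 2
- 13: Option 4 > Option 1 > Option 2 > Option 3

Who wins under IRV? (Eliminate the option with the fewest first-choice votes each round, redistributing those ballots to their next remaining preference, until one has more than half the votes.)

Option 2

Round 1: Option 1 9, Option 2 13, Option 3 12, Option 4 24. Option 1 eliminated.
Round 2: Option 2 22, Option 3 12, Option 4 24. Option 3 eliminated.
Round 3: Option 2 34, Option 4 24. Option 2 has a majority (≥30).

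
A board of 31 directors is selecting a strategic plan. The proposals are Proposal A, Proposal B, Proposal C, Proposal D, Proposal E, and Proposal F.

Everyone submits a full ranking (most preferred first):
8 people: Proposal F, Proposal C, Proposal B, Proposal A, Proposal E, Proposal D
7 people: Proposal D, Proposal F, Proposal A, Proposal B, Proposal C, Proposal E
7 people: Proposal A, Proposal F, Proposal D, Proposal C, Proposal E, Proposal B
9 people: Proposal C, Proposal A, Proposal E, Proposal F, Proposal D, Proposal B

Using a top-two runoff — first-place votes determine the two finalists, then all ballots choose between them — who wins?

Round 1 first-place votes: Proposal A 7, Proposal B 0, Proposal C 9, Proposal D 7, Proposal E 0, Proposal F 8. Proposal C and Proposal F advance.
Runoff: Proposal C is ranked above Proposal F on 9 ballots, Proposal F above Proposal C on 22.

Proposal F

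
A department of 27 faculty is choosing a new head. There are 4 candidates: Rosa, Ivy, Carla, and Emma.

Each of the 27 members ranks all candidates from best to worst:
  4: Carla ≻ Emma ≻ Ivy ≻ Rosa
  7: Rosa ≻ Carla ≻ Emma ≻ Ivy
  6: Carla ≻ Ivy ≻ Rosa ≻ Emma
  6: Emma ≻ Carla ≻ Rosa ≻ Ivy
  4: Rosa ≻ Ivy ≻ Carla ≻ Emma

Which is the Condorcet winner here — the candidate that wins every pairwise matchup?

Carla vs Rosa: 16–11
Carla vs Ivy: 23–4
Carla vs Emma: 21–6
Carla beats every other candidate.

Carla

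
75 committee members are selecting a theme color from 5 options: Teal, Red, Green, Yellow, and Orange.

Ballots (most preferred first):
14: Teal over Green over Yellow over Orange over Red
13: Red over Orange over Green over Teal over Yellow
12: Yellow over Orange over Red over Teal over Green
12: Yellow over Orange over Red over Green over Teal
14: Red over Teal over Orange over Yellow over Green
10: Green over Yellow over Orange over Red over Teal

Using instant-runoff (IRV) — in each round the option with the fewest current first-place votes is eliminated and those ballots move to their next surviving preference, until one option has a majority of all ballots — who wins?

Round 1: Teal 14, Red 27, Green 10, Yellow 24, Orange 0. Orange eliminated.
Round 2: Teal 14, Red 27, Green 10, Yellow 24. Green eliminated.
Round 3: Teal 14, Red 27, Yellow 34. Teal eliminated.
Round 4: Red 27, Yellow 48. Yellow has a majority (≥38).

Yellow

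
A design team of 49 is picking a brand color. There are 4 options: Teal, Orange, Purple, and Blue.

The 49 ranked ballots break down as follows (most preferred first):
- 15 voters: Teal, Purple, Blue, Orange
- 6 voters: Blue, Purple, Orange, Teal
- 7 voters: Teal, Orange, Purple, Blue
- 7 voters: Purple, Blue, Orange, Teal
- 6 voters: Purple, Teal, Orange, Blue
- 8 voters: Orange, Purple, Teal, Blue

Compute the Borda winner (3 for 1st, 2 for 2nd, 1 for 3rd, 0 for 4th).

Purple

Teal: 15×3 + 6×0 + 7×3 + 7×0 + 6×2 + 8×1 = 86
Orange: 15×0 + 6×1 + 7×2 + 7×1 + 6×1 + 8×3 = 57
Purple: 15×2 + 6×2 + 7×1 + 7×3 + 6×3 + 8×2 = 104
Blue: 15×1 + 6×3 + 7×0 + 7×2 + 6×0 + 8×0 = 47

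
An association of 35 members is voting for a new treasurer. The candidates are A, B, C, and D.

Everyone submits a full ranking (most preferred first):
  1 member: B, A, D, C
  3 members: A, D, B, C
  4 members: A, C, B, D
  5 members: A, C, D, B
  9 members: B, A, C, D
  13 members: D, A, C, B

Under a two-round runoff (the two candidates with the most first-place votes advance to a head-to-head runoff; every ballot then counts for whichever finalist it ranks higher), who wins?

Round 1 first-place votes: A 12, B 10, C 0, D 13. D and A advance.
Runoff: D is ranked above A on 13 ballots, A above D on 22.

A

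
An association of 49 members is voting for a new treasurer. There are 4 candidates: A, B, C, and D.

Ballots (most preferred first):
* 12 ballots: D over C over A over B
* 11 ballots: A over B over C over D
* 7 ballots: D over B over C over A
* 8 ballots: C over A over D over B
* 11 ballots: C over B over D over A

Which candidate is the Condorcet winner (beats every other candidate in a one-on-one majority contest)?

C vs A: 38–11
C vs B: 31–18
C vs D: 30–19
C beats every other candidate.

C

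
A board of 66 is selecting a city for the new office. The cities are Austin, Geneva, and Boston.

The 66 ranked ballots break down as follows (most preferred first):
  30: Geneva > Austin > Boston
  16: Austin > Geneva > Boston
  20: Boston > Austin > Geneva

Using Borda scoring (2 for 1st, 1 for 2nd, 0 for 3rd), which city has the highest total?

Austin: 30×1 + 16×2 + 20×1 = 82
Geneva: 30×2 + 16×1 + 20×0 = 76
Boston: 30×0 + 16×0 + 20×2 = 40

Austin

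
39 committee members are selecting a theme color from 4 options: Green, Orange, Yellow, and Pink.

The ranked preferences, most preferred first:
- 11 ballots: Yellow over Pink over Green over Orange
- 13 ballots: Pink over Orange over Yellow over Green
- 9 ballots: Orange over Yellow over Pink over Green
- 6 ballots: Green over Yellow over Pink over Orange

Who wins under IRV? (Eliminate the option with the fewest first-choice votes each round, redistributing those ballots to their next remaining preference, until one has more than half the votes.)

Round 1: Green 6, Orange 9, Yellow 11, Pink 13. Green eliminated.
Round 2: Orange 9, Yellow 17, Pink 13. Orange eliminated.
Round 3: Yellow 26, Pink 13. Yellow has a majority (≥20).

Yellow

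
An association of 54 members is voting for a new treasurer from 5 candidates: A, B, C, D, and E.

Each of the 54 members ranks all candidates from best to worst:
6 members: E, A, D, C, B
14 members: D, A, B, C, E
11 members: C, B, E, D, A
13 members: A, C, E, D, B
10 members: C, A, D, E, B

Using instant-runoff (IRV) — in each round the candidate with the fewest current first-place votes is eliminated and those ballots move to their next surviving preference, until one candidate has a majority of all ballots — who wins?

A

Round 1: A 13, B 0, C 21, D 14, E 6. B eliminated.
Round 2: A 13, C 21, D 14, E 6. E eliminated.
Round 3: A 19, C 21, D 14. D eliminated.
Round 4: A 33, C 21. A has a majority (≥28).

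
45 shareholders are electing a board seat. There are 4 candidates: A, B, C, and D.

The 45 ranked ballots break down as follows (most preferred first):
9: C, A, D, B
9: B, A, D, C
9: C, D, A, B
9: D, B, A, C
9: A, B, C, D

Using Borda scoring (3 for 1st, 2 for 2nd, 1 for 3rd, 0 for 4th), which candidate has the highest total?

A

A: 9×2 + 9×2 + 9×1 + 9×1 + 9×3 = 81
B: 9×0 + 9×3 + 9×0 + 9×2 + 9×2 = 63
C: 9×3 + 9×0 + 9×3 + 9×0 + 9×1 = 63
D: 9×1 + 9×1 + 9×2 + 9×3 + 9×0 = 63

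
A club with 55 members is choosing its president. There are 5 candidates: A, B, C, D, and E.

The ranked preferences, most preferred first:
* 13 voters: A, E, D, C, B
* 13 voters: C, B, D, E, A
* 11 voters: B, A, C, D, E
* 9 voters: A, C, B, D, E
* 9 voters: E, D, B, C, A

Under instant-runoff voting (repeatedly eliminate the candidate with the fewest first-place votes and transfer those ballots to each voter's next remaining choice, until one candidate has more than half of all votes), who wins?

B

Round 1: A 22, B 11, C 13, D 0, E 9. D eliminated.
Round 2: A 22, B 11, C 13, E 9. E eliminated.
Round 3: A 22, B 20, C 13. C eliminated.
Round 4: A 22, B 33. B has a majority (≥28).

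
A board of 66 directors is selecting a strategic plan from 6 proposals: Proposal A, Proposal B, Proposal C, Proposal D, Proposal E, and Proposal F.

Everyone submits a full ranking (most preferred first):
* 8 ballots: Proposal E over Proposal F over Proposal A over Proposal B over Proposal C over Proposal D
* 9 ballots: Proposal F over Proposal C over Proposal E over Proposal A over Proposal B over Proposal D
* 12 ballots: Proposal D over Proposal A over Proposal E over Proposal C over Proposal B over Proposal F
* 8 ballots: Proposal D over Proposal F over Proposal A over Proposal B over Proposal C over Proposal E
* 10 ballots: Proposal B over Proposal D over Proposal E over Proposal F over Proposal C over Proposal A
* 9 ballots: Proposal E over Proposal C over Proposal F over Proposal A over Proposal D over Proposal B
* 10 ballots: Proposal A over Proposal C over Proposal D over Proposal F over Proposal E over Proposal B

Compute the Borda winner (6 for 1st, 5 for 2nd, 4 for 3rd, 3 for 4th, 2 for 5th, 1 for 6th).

Proposal A: 8×4 + 9×3 + 12×5 + 8×4 + 10×1 + 9×3 + 10×6 = 248
Proposal B: 8×3 + 9×2 + 12×2 + 8×3 + 10×6 + 9×1 + 10×1 = 169
Proposal C: 8×2 + 9×5 + 12×3 + 8×2 + 10×2 + 9×5 + 10×5 = 228
Proposal D: 8×1 + 9×1 + 12×6 + 8×6 + 10×5 + 9×2 + 10×4 = 245
Proposal E: 8×6 + 9×4 + 12×4 + 8×1 + 10×4 + 9×6 + 10×2 = 254
Proposal F: 8×5 + 9×6 + 12×1 + 8×5 + 10×3 + 9×4 + 10×3 = 242

Proposal E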